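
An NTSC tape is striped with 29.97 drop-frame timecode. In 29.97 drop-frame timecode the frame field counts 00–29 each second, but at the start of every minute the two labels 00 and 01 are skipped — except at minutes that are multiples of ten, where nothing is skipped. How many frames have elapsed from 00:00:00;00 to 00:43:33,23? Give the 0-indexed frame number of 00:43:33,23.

As if non-drop at 30 labels/s: (0 × 3600 + 43 × 60 + 33) × 30 + 23 = 78413.
Minute boundaries passed: 43; those not divisible by 10: 43 − 4 = 39; dropped labels = 2 × 39 = 78.
Actual frame index = 78413 − 78 = 78335.

78335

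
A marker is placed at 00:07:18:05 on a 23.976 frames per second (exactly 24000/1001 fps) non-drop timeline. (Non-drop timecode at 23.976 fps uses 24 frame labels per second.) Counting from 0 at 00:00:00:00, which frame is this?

Total seconds to the label: (0 × 3600 + 7 × 60 + 18) = 438.
Frame index = 438 × 24 + 5 = 10517.

frame 10517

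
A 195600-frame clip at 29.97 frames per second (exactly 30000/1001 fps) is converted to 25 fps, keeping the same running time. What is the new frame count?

163163 frames

Target frames = source frames × (target rate / source rate) = 195600 × (25)/(30000/1001) = 195600 × 1001/1200 = 163163.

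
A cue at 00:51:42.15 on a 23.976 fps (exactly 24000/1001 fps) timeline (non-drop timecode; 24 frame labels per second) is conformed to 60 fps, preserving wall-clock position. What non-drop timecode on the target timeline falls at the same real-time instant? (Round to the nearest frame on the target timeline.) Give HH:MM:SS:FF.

00:51:45:44

Source frame index: (0×3600 + 51×60 + 42) × 24 + 15 = 74463.
Real time: 74463 / (24000/1001) = 24845821/8000 s.
Target frame: (24845821/8000) × (60) = 74537463/400 ≈ 186343.658 → 186344.
At 60 labels/s: frame 186344 → 00:51:45:44.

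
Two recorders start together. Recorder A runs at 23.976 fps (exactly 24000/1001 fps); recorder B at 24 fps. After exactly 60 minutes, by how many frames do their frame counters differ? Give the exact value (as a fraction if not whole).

86400/1001 frames

60 min = 3600 s.
A emits 24000/1001 × 3600 = 86400000/1001 frames; B emits 24 × 3600 = 86400.
Difference = 86400/1001 frames (≈ 86.3137); B is ahead of A.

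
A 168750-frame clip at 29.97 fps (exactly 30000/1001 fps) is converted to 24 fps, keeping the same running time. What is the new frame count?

Target frames = source frames × (target rate / source rate) = 168750 × (24)/(30000/1001) = 168750 × 1001/1250 = 135135.

135135 frames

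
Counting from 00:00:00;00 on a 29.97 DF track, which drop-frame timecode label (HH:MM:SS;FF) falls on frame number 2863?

00:01:35;15

Each 10-minute DF block holds 10 × 60 × 30 − 9 × 2 = 17982 frames. 2863 ÷ 17982 → 0 full blocks, remainder 2863.
Within the partial block the first minute is 1800 frames and each further minute 1798, so 1 further minute boundary passed. Total skipped labels = 18 × 0 + 2 × 1 = 2.
Non-drop label index = 2863 + 2 = 2865; at 30 labels/s that is 00:01:35:15, i.e. DF 00:01:35;15.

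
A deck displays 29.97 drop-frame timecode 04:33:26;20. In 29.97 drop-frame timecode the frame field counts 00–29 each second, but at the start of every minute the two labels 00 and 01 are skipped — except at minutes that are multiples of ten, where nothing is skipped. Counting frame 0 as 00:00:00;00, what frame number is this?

Complete 10-minute blocks: 27, each 17982 frames → 485514.
Remaining 3 whole minutes in the current block: 1800 + 2 × 1798 = 5396 frames.
Within the current minute: 26 × 30 + 20 − 2 = 798 (labels ;00/;01 skipped at this minute). Total = 485514 + 5396 + 798 = 491708.

491708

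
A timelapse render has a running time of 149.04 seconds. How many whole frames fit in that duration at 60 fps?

8942 frames

Frames = 149.04 × 60 = 44712/5 ≈ 8942.4000.
Complete frames: 8942.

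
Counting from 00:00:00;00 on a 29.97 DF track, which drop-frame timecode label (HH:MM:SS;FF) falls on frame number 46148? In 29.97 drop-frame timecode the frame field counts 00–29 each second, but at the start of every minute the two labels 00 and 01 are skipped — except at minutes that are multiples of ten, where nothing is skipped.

00:25:39;24

Each 10-minute DF block holds 10 × 60 × 30 − 9 × 2 = 17982 frames. 46148 ÷ 17982 → 2 full blocks, remainder 10184.
Within the partial block the first minute is 1800 frames and each further minute 1798, so 5 further minute boundaries passed. Total skipped labels = 18 × 2 + 2 × 5 = 46.
Non-drop label index = 46148 + 46 = 46194; at 30 labels/s that is 00:25:39:24, i.e. DF 00:25:39;24.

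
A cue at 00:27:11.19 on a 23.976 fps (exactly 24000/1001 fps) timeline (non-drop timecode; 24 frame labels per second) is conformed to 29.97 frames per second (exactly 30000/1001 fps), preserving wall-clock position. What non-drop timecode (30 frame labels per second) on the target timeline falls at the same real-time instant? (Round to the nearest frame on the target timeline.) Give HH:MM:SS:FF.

Source frame index: (0×3600 + 27×60 + 11) × 24 + 19 = 39163.
Real time: 39163 / (24000/1001) = 39202163/24000 s.
Target frame: (39202163/24000) × (30000/1001) = 195815/4 ≈ 48953.750 → 48954.
At 30 labels/s: frame 48954 → 00:27:11:24.

00:27:11:24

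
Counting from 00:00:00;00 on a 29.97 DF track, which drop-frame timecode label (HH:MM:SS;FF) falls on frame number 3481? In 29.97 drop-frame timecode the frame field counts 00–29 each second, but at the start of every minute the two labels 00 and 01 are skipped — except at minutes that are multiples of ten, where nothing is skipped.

00:01:56;03

Ten DF minutes hold 17982 frames, so frame 3481 lies in block 0 (frames 0–17981) with 3481 frames into that block.
The block's first minute is 1800 frames and the rest 1798 each; 3481 frames reaches minute 1, so 0 × 18 + 1 × 2 = 2 labels have been skipped so far.
Adding those back, label number 3481 + 2 = 3483 at 30 labels/s is 116 s + 3 f = 0 h 1 min 56 s frame 3, i.e. 00:01:56;03.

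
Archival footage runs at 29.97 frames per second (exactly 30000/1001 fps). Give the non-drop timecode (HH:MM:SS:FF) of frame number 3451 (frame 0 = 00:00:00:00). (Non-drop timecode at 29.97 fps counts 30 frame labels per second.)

00:01:55:01

3451 ÷ 30 = 115 full seconds, remainder 1 frame.
115 s = 0 h 1 min 55 s.
Timecode: 00:01:55:01.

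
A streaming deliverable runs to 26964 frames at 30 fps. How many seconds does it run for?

Running time = 26964 / (30) = 898.8 s.

898.8 seconds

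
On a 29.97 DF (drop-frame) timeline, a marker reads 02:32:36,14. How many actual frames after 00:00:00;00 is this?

274420

As if non-drop at 30 labels/s: (2 × 3600 + 32 × 60 + 36) × 30 + 14 = 274694.
Minute boundaries passed: 152; those not divisible by 10: 152 − 15 = 137; dropped labels = 2 × 137 = 274.
Actual frame index = 274694 − 274 = 274420.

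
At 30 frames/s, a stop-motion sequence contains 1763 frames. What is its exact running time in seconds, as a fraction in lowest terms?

1763/30 seconds

Running time = 1763 ÷ (30) = 1763 × 1/30 = 1763/30 s.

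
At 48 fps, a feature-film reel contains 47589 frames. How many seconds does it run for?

991.4375 seconds

Running time = 47589 / (48) = 991.4375 s.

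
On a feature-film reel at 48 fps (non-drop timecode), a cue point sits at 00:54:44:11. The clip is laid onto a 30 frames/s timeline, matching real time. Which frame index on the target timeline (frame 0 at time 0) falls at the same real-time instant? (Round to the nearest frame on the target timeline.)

Source frame index: (0×3600 + 54×60 + 44) × 48 + 11 = 157643.
Real time: 157643 / (48) = 157643/48 s.
Target frame: (157643/48) × (30) = 788215/8 ≈ 98526.875 → 98527.

frame 98527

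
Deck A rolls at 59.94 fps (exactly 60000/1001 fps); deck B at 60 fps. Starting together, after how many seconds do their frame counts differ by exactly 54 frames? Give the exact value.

The gap grows by |60 − 60000/1001| = 60/1001 frames per second.
Time for a 54-frame gap: 54 ÷ (60/1001) = 900.9 s.

900.9 seconds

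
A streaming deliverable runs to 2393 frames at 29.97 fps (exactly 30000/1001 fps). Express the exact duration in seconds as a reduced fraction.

2395393/30000 seconds

Running time = 2393 ÷ (30000/1001) = 2393 × 1001/30000 = 2395393/30000 s.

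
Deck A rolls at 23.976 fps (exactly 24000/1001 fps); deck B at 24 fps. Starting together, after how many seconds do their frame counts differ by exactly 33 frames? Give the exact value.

The gap grows by |24 − 24000/1001| = 24/1001 frames per second.
Time for a 33-frame gap: 33 ÷ (24/1001) = 1376.375 s.

1376.375 seconds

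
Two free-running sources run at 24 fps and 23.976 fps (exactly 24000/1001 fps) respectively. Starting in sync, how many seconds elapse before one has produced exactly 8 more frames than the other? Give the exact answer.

The gap grows by |24000/1001 − 24| = 24/1001 frames per second.
Time for a 8-frame gap: 8 ÷ (24/1001) = 1001/3 s.

1001/3 seconds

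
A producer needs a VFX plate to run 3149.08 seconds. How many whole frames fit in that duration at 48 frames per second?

151155 frames

Frames = 3149.08 × 48 = 3778896/25 ≈ 151155.8400.
Complete frames: 151155.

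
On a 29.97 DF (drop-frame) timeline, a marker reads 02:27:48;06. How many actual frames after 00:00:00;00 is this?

265780

Complete 10-minute blocks: 14, each 17982 frames → 251748.
Remaining 7 whole minutes in the current block: 1800 + 6 × 1798 = 12588 frames.
Within the current minute: 48 × 30 + 6 − 2 = 1444 (labels ;00/;01 skipped at this minute). Total = 251748 + 12588 + 1444 = 265780.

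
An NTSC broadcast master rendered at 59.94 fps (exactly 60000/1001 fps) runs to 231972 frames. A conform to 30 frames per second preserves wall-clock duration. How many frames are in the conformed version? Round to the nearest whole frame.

Frames at target rate = 231972 × (30) / (60000/1001) = 58050993/500 ≈ 116101.986.
Nearest whole frame: 116102.

116102 frames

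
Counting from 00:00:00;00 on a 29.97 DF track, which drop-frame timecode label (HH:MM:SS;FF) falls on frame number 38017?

Ten DF minutes hold 17982 frames, so frame 38017 lies in block 2 (frames 35964–53945) with 2053 frames into that block.
The block's first minute is 1800 frames and the rest 1798 each; 2053 frames reaches minute 1, so 2 × 18 + 1 × 2 = 38 labels have been skipped so far.
Adding those back, label number 38017 + 38 = 38055 at 30 labels/s is 1268 s + 15 f = 0 h 21 min 8 s frame 15, i.e. 00:21:08;15.

00:21:08;15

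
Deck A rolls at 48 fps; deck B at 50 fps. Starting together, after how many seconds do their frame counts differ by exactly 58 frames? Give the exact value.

29 seconds

The gap grows by |50 − 48| = 2 frames per second.
Time for a 58-frame gap: 58 ÷ (2) = 29 s.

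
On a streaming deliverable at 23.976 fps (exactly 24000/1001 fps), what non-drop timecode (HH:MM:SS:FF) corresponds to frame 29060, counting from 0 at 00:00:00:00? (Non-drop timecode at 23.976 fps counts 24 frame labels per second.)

00:20:10:20

29060 ÷ 24 = 1210 full seconds, remainder 20 frames.
1210 s = 0 h 20 min 10 s.
Timecode: 00:20:10:20.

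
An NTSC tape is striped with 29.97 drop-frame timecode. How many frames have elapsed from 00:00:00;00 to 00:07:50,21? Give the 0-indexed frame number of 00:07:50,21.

Complete 10-minute blocks: 0, each 17982 frames → 0.
Remaining 7 whole minutes in the current block: 1800 + 6 × 1798 = 12588 frames.
Within the current minute: 50 × 30 + 21 − 2 = 1519 (labels ;00/;01 skipped at this minute). Total = 0 + 12588 + 1519 = 14107.

14107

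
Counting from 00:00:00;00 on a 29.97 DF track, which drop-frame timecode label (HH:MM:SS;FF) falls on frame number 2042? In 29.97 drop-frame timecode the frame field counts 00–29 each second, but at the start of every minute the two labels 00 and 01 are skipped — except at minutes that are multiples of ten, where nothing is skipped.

00:01:08;04

Ten DF minutes hold 17982 frames, so frame 2042 lies in block 0 (frames 0–17981) with 2042 frames into that block.
The block's first minute is 1800 frames and the rest 1798 each; 2042 frames reaches minute 1, so 0 × 18 + 1 × 2 = 2 labels have been skipped so far.
Adding those back, label number 2042 + 2 = 2044 at 30 labels/s is 68 s + 4 f = 0 h 1 min 8 s frame 4, i.e. 00:01:08;04.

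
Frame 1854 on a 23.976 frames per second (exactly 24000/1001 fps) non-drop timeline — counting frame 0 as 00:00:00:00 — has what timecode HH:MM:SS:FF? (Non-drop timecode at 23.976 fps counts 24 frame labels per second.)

00:01:17:06

1854 ÷ 24 = 77 full seconds, remainder 6 frames.
77 s = 0 h 1 min 17 s.
Timecode: 00:01:17:06.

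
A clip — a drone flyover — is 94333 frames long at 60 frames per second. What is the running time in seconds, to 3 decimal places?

Running time = 94333 × 1/60 = 94333/60 s ≈ 1572.217 s.

1572.217 seconds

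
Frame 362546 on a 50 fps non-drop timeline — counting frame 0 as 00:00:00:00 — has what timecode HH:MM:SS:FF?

362546 ÷ 50 = 7250 full seconds, remainder 46 frames.
7250 s = 2 h 0 min 50 s.
Timecode: 02:00:50:46.

02:00:50:46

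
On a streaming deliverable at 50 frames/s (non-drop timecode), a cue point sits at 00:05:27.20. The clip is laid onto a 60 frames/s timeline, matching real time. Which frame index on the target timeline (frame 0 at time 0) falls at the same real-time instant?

Source frame index: (0×3600 + 5×60 + 27) × 50 + 20 = 16370.
Real time: 16370 / (50) = 1637/5 s.
Target frame: (1637/5) × (60) = 19644.

frame 19644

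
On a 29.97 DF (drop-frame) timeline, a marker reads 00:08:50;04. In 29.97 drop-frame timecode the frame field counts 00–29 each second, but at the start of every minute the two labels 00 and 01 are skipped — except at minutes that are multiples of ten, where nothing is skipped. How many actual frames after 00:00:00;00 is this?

As if non-drop at 30 labels/s: (0 × 3600 + 8 × 60 + 50) × 30 + 4 = 15904.
Minute boundaries passed: 8; those not divisible by 10: 8 − 0 = 8; dropped labels = 2 × 8 = 16.
Actual frame index = 15904 − 16 = 15888.

15888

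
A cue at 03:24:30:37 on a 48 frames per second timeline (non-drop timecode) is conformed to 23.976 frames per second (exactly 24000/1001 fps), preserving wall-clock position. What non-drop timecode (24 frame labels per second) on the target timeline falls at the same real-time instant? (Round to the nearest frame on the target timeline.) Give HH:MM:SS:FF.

Source frame index: (3×3600 + 24×60 + 30) × 48 + 37 = 588997.
Real time: 588997 / (48) = 588997/48 s.
Target frame: (588997/48) × (24000/1001) = 294498500/1001 ≈ 294204.296 → 294204.
At 24 labels/s: frame 294204 → 03:24:18:12.

03:24:18:12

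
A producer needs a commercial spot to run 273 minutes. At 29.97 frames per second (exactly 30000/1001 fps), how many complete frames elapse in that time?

490909 frames

273 min = 16380 s.
Frames = 16380 × 30000/1001 = 5400000/11 ≈ 490909.0909.
Complete frames: 490909.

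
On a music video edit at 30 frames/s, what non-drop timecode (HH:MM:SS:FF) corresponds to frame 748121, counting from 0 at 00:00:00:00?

748121 ÷ 30 = 24937 full seconds, remainder 11 frames.
24937 s = 6 h 55 min 37 s.
Timecode: 06:55:37:11.

06:55:37:11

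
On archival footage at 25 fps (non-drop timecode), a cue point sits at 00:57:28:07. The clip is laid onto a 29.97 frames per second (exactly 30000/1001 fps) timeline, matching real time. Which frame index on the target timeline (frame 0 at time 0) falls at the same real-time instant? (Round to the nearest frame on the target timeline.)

frame 103345

Source frame index: (0×3600 + 57×60 + 28) × 25 + 7 = 86207.
Real time: 86207 / (25) = 86207/25 s.
Target frame: (86207/25) × (30000/1001) = 9404400/91 ≈ 103345.055 → 103345.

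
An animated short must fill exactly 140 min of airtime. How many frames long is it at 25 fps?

210000 frames

140 min = 8400 s.
Frames = 8400 × 25 = 210000.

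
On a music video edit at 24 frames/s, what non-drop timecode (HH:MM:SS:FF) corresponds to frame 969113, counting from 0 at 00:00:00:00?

969113 ÷ 24 = 40379 full seconds, remainder 17 frames.
40379 s = 11 h 12 min 59 s.
Timecode: 11:12:59:17.

11:12:59:17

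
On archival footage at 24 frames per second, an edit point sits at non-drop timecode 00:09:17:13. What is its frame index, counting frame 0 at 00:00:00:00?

frame 13381

Total seconds to the label: (0 × 3600 + 9 × 60 + 17) = 557.
Frame index = 557 × 24 + 13 = 13381.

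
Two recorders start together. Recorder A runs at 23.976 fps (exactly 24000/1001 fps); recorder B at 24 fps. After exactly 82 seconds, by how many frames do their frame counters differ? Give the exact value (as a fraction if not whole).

A emits 24000/1001 × 82 = 1968000/1001 frames; B emits 24 × 82 = 1968.
Difference = 1968/1001 frames (≈ 1.9660); B is ahead of A.

1968/1001 frames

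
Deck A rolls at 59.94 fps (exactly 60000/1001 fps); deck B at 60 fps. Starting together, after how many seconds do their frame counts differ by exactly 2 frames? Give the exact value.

1001/30 seconds

The gap grows by |60 − 60000/1001| = 60/1001 frames per second.
Time for a 2-frame gap: 2 ÷ (60/1001) = 1001/30 s.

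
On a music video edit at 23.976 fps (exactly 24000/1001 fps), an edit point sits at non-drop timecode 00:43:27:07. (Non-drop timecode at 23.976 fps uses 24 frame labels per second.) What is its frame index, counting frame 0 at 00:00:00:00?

frame 62575

Total seconds to the label: (0 × 3600 + 43 × 60 + 27) = 2607.
Frame index = 2607 × 24 + 7 = 62575.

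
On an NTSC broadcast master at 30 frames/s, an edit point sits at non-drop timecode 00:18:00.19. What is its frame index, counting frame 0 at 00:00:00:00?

Total seconds to the label: (0 × 3600 + 18 × 60 + 0) = 1080.
Frame index = 1080 × 30 + 19 = 32419.

32419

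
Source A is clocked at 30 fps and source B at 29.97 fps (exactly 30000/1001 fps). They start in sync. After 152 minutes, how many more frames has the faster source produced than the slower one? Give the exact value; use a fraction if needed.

273600/1001 frames

152 min = 9120 s.
A emits 30 × 9120 = 273600 frames; B emits 30000/1001 × 9120 = 273600000/1001.
Difference = 273600/1001 frames (≈ 273.3267); B is behind A.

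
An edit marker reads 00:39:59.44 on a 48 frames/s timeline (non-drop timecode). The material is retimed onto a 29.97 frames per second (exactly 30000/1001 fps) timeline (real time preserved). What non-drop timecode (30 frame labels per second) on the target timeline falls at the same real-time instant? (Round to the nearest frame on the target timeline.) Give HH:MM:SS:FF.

Source frame index: (0×3600 + 39×60 + 59) × 48 + 44 = 115196.
Real time: 115196 / (48) = 28799/12 s.
Target frame: (28799/12) × (30000/1001) = 71997500/1001 ≈ 71925.574 → 71926.
At 30 labels/s: frame 71926 → 00:39:57:16.

00:39:57:16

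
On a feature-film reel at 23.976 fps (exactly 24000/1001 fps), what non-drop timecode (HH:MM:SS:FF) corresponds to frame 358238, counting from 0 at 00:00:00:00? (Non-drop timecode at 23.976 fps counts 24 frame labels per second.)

358238 ÷ 24 = 14926 full seconds, remainder 14 frames.
14926 s = 4 h 8 min 46 s.
Timecode: 04:08:46:14.

04:08:46:14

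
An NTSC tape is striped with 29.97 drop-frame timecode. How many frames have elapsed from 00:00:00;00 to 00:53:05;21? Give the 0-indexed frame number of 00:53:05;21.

95475

Complete 10-minute blocks: 5, each 17982 frames → 89910.
Remaining 3 whole minutes in the current block: 1800 + 2 × 1798 = 5396 frames.
Within the current minute: 5 × 30 + 21 − 2 = 169 (labels ;00/;01 skipped at this minute). Total = 89910 + 5396 + 169 = 95475.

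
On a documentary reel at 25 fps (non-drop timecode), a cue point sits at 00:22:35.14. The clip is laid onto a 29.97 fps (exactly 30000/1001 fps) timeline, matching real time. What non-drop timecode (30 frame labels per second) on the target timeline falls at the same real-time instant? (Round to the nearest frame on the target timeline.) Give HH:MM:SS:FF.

00:22:34:06

Source frame index: (0×3600 + 22×60 + 35) × 25 + 14 = 33889.
Real time: 33889 / (25) = 33889/25 s.
Target frame: (33889/25) × (30000/1001) = 40666800/1001 ≈ 40626.174 → 40626.
At 30 labels/s: frame 40626 → 00:22:34:06.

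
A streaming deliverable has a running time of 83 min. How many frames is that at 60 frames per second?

83 min = 4980 s.
Frames = 4980 × 60 = 298800.

298800 frames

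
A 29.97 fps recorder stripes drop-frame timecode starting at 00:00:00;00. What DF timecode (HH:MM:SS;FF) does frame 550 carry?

00:00:18;10

Ten DF minutes hold 17982 frames, so frame 550 lies in block 0 (frames 0–17981) with 550 frames into that block.
The block's first minute is 1800 frames and the rest 1798 each; 550 frames reaches minute 0, so 0 × 18 + 0 × 2 = 0 labels have been skipped so far.
Adding those back, label number 550 + 0 = 550 at 30 labels/s is 18 s + 10 f = 0 h 0 min 18 s frame 10, i.e. 00:00:18;10.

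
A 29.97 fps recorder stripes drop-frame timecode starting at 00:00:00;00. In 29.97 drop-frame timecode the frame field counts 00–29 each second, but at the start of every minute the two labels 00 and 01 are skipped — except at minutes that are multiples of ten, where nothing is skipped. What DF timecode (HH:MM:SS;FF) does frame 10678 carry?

Ten DF minutes hold 17982 frames, so frame 10678 lies in block 0 (frames 0–17981) with 10678 frames into that block.
The block's first minute is 1800 frames and the rest 1798 each; 10678 frames reaches minute 5, so 0 × 18 + 5 × 2 = 10 labels have been skipped so far.
Adding those back, label number 10678 + 10 = 10688 at 30 labels/s is 356 s + 8 f = 0 h 5 min 56 s frame 8, i.e. 00:05:56;08.

00:05:56;08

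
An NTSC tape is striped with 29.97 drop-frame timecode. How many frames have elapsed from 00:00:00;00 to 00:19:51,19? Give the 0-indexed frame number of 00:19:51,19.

As if non-drop at 30 labels/s: (0 × 3600 + 19 × 60 + 51) × 30 + 19 = 35749.
Minute boundaries passed: 19; those not divisible by 10: 19 − 1 = 18; dropped labels = 2 × 18 = 36.
Actual frame index = 35749 − 36 = 35713.

35713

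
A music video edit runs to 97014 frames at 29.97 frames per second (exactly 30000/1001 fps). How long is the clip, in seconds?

3237.0338 seconds

Running time = 97014 / (30000/1001) = 3237.0338 s.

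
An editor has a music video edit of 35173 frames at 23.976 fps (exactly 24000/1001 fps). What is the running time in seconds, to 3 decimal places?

1467.007 seconds

Running time = 35173 × 1001/24000 = 35208173/24000 s ≈ 1467.007 s.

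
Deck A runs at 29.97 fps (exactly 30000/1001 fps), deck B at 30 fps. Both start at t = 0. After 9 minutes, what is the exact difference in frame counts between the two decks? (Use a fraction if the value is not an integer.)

16200/1001 frames

9 min = 540 s.
A emits 30000/1001 × 540 = 16200000/1001 frames; B emits 30 × 540 = 16200.
Difference = 16200/1001 frames (≈ 16.1838); B is ahead of A.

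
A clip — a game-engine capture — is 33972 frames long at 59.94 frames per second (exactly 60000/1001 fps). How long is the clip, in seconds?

566.7662 seconds

Running time = 33972 / (60000/1001) = 566.7662 s.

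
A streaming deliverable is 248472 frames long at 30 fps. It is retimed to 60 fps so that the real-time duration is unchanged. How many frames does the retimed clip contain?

Target frames = source frames × (target rate / source rate) = 248472 × (60)/(30) = 248472 × 2 = 496944.

496944 frames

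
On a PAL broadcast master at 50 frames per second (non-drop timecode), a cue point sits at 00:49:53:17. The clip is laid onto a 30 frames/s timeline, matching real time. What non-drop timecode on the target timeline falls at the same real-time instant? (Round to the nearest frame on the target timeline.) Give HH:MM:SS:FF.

Source frame index: (0×3600 + 49×60 + 53) × 50 + 17 = 149667.
Real time: 149667 / (50) = 149667/50 s.
Target frame: (149667/50) × (30) = 449001/5 ≈ 89800.200 → 89800.
At 30 labels/s: frame 89800 → 00:49:53:10.

00:49:53:10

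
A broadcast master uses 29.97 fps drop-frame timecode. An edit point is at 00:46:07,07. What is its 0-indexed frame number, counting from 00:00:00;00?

82933

As if non-drop at 30 labels/s: (0 × 3600 + 46 × 60 + 7) × 30 + 7 = 83017.
Minute boundaries passed: 46; those not divisible by 10: 46 − 4 = 42; dropped labels = 2 × 42 = 84.
Actual frame index = 83017 − 84 = 82933.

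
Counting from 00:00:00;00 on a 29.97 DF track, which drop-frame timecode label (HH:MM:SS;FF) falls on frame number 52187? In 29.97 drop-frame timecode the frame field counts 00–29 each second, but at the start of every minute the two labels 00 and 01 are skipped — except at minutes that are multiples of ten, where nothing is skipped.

00:29:01;11

Each 10-minute DF block holds 10 × 60 × 30 − 9 × 2 = 17982 frames. 52187 ÷ 17982 → 2 full blocks, remainder 16223.
Within the partial block the first minute is 1800 frames and each further minute 1798, so 9 further minute boundaries passed. Total skipped labels = 18 × 2 + 2 × 9 = 54.
Non-drop label index = 52187 + 54 = 52241; at 30 labels/s that is 00:29:01:11, i.e. DF 00:29:01;11.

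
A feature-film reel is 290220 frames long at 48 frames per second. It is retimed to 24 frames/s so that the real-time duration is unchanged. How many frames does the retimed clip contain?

145110 frames

Target frames = source frames × (target rate / source rate) = 290220 × (24)/(48) = 290220 × 1/2 = 145110.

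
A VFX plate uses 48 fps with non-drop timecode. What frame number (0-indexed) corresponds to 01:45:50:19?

Total seconds to the label: (1 × 3600 + 45 × 60 + 50) = 6350.
Frame index = 6350 × 48 + 19 = 304819.

frame 304819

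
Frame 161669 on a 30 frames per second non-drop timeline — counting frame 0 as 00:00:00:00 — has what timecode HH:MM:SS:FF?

161669 ÷ 30 = 5388 full seconds, remainder 29 frames.
5388 s = 1 h 29 min 48 s.
Timecode: 01:29:48:29.

01:29:48:29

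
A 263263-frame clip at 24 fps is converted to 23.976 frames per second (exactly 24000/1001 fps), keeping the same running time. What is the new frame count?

263000 frames

Target frames = source frames × (target rate / source rate) = 263263 × (24000/1001)/(24) = 263263 × 1000/1001 = 263000.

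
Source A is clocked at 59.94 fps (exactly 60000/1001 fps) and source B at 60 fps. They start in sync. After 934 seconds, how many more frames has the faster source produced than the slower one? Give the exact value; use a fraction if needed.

A emits 60000/1001 × 934 = 56040000/1001 frames; B emits 60 × 934 = 56040.
Difference = 56040/1001 frames (≈ 55.9840); B is ahead of A.

56040/1001 frames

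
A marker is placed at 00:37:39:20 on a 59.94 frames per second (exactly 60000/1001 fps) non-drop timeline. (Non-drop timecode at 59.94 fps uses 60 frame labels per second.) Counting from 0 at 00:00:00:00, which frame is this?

Total seconds to the label: (0 × 3600 + 37 × 60 + 39) = 2259.
Frame index = 2259 × 60 + 20 = 135560.

135560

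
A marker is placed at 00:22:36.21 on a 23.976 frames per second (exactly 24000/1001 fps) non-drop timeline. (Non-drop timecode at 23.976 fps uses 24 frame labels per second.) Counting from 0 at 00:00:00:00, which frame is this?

Total seconds to the label: (0 × 3600 + 22 × 60 + 36) = 1356.
Frame index = 1356 × 24 + 21 = 32565.

32565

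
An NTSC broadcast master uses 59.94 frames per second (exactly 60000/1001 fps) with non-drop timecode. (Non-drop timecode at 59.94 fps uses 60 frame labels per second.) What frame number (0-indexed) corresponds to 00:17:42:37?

Total seconds to the label: (0 × 3600 + 17 × 60 + 42) = 1062.
Frame index = 1062 × 60 + 37 = 63757.

63757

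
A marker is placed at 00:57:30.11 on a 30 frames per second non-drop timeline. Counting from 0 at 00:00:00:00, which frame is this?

Total seconds to the label: (0 × 3600 + 57 × 60 + 30) = 3450.
Frame index = 3450 × 30 + 11 = 103511.

103511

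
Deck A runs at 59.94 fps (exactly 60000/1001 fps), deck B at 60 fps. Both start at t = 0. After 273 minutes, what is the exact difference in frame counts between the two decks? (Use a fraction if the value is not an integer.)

273 min = 16380 s.
A emits 60000/1001 × 16380 = 10800000/11 frames; B emits 60 × 16380 = 982800.
Difference = 10800/11 frames (≈ 981.8182); B is ahead of A.

10800/11 frames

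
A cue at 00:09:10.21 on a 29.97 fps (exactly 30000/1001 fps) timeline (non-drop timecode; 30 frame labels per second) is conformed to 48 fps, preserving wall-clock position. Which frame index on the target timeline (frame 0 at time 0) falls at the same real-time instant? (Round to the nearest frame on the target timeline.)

frame 26460

Source frame index: (0×3600 + 9×60 + 10) × 30 + 21 = 16521.
Real time: 16521 / (30000/1001) = 5512507/10000 s.
Target frame: (5512507/10000) × (48) = 16537521/625 ≈ 26460.034 → 26460.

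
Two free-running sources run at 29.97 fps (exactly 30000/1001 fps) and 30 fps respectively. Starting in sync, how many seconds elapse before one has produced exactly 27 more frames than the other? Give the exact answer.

The gap grows by |30 − 30000/1001| = 30/1001 frames per second.
Time for a 27-frame gap: 27 ÷ (30/1001) = 900.9 s.

900.9 seconds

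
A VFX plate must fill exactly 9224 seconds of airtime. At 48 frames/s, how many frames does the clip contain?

442752 frames

Frames = 9224 × 48 = 442752.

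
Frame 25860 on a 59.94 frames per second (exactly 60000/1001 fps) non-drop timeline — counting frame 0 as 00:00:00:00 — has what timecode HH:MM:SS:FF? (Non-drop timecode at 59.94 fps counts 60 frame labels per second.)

25860 ÷ 60 = 431 full seconds, remainder 0 frames.
431 s = 0 h 7 min 11 s.
Timecode: 00:07:11:00.

00:07:11:00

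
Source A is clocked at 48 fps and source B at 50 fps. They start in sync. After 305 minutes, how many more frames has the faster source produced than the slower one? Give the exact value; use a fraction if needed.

36600 frames

305 min = 18300 s.
A emits 48 × 18300 = 878400 frames; B emits 50 × 18300 = 915000.
Difference = 36600 frames; B is ahead of A.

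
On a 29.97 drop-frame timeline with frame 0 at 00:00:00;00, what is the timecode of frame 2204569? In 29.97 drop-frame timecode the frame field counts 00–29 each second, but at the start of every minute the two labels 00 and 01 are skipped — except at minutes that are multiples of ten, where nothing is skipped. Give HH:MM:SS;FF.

Each 10-minute DF block holds 10 × 60 × 30 − 9 × 2 = 17982 frames. 2204569 ÷ 17982 → 122 full blocks, remainder 10765.
Within the partial block the first minute is 1800 frames and each further minute 1798, so 5 further minute boundaries passed. Total skipped labels = 18 × 122 + 2 × 5 = 2206.
Non-drop label index = 2204569 + 2206 = 2206775; at 30 labels/s that is 20:25:59:05, i.e. DF 20:25:59;05.

20:25:59;05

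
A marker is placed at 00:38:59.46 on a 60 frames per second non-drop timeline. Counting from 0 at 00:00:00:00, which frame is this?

Total seconds to the label: (0 × 3600 + 38 × 60 + 59) = 2339.
Frame index = 2339 × 60 + 46 = 140386.

140386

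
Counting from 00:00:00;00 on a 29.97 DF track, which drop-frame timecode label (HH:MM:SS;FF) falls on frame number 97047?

00:53:58;03

Each 10-minute DF block holds 10 × 60 × 30 − 9 × 2 = 17982 frames. 97047 ÷ 17982 → 5 full blocks, remainder 7137.
Within the partial block the first minute is 1800 frames and each further minute 1798, so 3 further minute boundaries passed. Total skipped labels = 18 × 5 + 2 × 3 = 96.
Non-drop label index = 97047 + 96 = 97143; at 30 labels/s that is 00:53:58:03, i.e. DF 00:53:58;03.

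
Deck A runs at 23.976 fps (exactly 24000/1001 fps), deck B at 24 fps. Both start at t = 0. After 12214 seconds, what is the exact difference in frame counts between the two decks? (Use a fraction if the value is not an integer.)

293136/1001 frames

A emits 24000/1001 × 12214 = 293136000/1001 frames; B emits 24 × 12214 = 293136.
Difference = 293136/1001 frames (≈ 292.8432); B is ahead of A.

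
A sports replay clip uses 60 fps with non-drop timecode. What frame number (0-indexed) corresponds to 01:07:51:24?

Total seconds to the label: (1 × 3600 + 7 × 60 + 51) = 4071.
Frame index = 4071 × 60 + 24 = 244284.

frame 244284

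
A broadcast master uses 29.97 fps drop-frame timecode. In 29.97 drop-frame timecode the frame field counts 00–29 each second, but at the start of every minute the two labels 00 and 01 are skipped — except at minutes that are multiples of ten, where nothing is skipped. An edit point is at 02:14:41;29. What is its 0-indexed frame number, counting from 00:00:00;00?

Complete 10-minute blocks: 13, each 17982 frames → 233766.
Remaining 4 whole minutes in the current block: 1800 + 3 × 1798 = 7194 frames.
Within the current minute: 41 × 30 + 29 − 2 = 1257 (labels ;00/;01 skipped at this minute). Total = 233766 + 7194 + 1257 = 242217.

242217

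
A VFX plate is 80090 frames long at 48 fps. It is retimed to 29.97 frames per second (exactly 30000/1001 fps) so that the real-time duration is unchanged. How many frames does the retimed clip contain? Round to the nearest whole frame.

Frames at target rate = 80090 × (30000/1001) / (48) = 50056250/1001 ≈ 50006.244.
Nearest whole frame: 50006.

50006 frames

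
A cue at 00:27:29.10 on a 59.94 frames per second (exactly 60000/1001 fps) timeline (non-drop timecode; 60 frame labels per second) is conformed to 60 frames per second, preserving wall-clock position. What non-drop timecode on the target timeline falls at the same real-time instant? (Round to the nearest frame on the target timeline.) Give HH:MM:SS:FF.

Source frame index: (0×3600 + 27×60 + 29) × 60 + 10 = 98950.
Real time: 98950 / (60000/1001) = 1980979/1200 s.
Target frame: (1980979/1200) × (60) = 1980979/20 ≈ 99048.950 → 99049.
At 60 labels/s: frame 99049 → 00:27:30:49.

00:27:30:49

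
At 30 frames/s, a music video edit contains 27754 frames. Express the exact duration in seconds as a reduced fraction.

13877/15 seconds

Running time = 27754 ÷ (30) = 27754 × 1/30 = 13877/15 s.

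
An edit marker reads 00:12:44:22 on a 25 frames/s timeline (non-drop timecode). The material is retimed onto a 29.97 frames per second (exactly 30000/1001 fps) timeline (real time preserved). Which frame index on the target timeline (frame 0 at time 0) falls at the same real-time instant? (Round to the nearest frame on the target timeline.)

Source frame index: (0×3600 + 12×60 + 44) × 25 + 22 = 19122.
Real time: 19122 / (25) = 19122/25 s.
Target frame: (19122/25) × (30000/1001) = 22946400/1001 ≈ 22923.477 → 22923.

frame 22923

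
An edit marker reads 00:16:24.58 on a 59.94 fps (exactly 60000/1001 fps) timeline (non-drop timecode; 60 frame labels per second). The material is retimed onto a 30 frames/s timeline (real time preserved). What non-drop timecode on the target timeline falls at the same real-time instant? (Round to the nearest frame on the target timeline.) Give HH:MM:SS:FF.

Source frame index: (0×3600 + 16×60 + 24) × 60 + 58 = 59098.
Real time: 59098 / (60000/1001) = 29578549/30000 s.
Target frame: (29578549/30000) × (30) = 29578549/1000 ≈ 29578.549 → 29579.
At 30 labels/s: frame 29579 → 00:16:25:29.

00:16:25:29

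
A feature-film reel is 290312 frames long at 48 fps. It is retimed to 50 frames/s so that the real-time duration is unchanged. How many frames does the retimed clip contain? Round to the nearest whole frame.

302408 frames

Frames at target rate = 290312 × (50) / (48) = 907225/3 ≈ 302408.333.
Nearest whole frame: 302408.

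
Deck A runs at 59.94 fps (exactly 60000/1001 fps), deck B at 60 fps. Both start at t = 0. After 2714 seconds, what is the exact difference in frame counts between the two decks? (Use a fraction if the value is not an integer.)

162840/1001 frames

A emits 60000/1001 × 2714 = 162840000/1001 frames; B emits 60 × 2714 = 162840.
Difference = 162840/1001 frames (≈ 162.6773); B is ahead of A.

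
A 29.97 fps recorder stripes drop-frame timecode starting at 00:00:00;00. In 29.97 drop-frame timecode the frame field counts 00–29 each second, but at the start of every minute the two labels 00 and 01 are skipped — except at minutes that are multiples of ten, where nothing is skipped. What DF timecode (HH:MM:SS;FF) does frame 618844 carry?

Each 10-minute DF block holds 10 × 60 × 30 − 9 × 2 = 17982 frames. 618844 ÷ 17982 → 34 full blocks, remainder 7456.
Within the partial block the first minute is 1800 frames and each further minute 1798, so 4 further minute boundaries passed. Total skipped labels = 18 × 34 + 2 × 4 = 620.
Non-drop label index = 618844 + 620 = 619464; at 30 labels/s that is 05:44:08:24, i.e. DF 05:44:08;24.

05:44:08;24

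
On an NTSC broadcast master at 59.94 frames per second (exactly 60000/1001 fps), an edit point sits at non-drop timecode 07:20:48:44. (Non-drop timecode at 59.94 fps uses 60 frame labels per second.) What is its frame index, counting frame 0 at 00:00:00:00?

1586924

Total seconds to the label: (7 × 3600 + 20 × 60 + 48) = 26448.
Frame index = 26448 × 60 + 44 = 1586924.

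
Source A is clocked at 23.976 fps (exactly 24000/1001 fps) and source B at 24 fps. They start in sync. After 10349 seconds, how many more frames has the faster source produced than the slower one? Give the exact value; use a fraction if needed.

A emits 24000/1001 × 10349 = 248376000/1001 frames; B emits 24 × 10349 = 248376.
Difference = 248376/1001 frames (≈ 248.1279); B is ahead of A.

248376/1001 frames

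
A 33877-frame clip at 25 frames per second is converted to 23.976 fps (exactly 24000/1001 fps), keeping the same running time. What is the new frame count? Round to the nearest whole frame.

32489 frames

Frames at target rate = 33877 × (24000/1001) / (25) = 32521920/1001 ≈ 32489.431.
Nearest whole frame: 32489.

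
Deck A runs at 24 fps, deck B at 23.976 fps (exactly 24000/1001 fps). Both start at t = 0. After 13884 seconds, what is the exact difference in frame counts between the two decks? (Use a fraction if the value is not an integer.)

A emits 24 × 13884 = 333216 frames; B emits 24000/1001 × 13884 = 25632000/77.
Difference = 25632/77 frames (≈ 332.8831); B is behind A.

25632/77 frames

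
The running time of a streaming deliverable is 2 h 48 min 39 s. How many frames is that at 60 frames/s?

2 h 48 min 39 s = 10119 s.
Frames = 10119 × 60 = 607140.

607140 frames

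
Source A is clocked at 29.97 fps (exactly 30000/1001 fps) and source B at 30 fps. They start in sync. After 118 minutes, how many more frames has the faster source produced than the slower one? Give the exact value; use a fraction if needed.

212400/1001 frames

118 min = 7080 s.
A emits 30000/1001 × 7080 = 212400000/1001 frames; B emits 30 × 7080 = 212400.
Difference = 212400/1001 frames (≈ 212.1878); B is ahead of A.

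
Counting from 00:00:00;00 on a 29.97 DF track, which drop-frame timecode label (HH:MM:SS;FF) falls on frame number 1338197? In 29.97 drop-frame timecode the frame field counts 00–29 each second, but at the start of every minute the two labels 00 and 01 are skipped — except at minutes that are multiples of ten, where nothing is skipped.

12:24:11;07

Ten DF minutes hold 17982 frames, so frame 1338197 lies in block 74 (frames 1330668–1348649) with 7529 frames into that block.
The block's first minute is 1800 frames and the rest 1798 each; 7529 frames reaches minute 4, so 74 × 18 + 4 × 2 = 1340 labels have been skipped so far.
Adding those back, label number 1338197 + 1340 = 1339537 at 30 labels/s is 44651 s + 7 f = 12 h 24 min 11 s frame 7, i.e. 12:24:11;07.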